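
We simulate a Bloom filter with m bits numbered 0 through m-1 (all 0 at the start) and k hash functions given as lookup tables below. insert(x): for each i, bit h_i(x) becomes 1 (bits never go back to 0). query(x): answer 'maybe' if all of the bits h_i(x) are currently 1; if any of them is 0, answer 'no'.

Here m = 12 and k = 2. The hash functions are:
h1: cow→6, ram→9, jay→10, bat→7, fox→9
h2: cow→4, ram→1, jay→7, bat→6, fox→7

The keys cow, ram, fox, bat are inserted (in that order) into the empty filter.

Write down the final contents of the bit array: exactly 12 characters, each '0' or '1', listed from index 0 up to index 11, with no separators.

Answer: 010010110100

Derivation:
Start: bits=000000000000
After insert 'cow': sets bits 4 6 -> bits=000010100000
After insert 'ram': sets bits 1 9 -> bits=010010100100
After insert 'fox': sets bits 7 9 -> bits=010010110100
After insert 'bat': sets bits 6 7 -> bits=010010110100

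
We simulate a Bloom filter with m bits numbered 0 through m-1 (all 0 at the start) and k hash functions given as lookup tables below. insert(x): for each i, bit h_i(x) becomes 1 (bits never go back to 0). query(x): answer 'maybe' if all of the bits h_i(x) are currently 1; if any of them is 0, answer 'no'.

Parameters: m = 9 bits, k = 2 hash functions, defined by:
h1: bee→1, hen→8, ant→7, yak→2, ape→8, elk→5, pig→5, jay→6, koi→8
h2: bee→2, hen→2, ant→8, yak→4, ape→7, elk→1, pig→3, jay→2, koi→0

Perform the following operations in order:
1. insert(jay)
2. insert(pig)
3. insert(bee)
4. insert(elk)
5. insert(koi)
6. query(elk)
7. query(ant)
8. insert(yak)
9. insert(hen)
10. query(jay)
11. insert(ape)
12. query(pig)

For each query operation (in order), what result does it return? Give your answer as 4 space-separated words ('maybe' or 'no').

Start: bits=000000000
Op 1: insert jay -> sets bits 2 6 -> bits=001000100
Op 2: insert pig -> sets bits 3 5 -> bits=001101100
Op 3: insert bee -> sets bits 1 2 -> bits=011101100
Op 4: insert elk -> sets bits 1 5 -> bits=011101100
Op 5: insert koi -> sets bits 0 8 -> bits=111101101
Op 6: query elk -> checks bit1=1, bit5=1 (all 1) -> maybe
Op 7: query ant -> checks bit7=0, bit8=1 (has a 0) -> no
Op 8: insert yak -> sets bits 2 4 -> bits=111111101
Op 9: insert hen -> sets bits 2 8 -> bits=111111101
Op 10: query jay -> checks bit2=1, bit6=1 (all 1) -> maybe
Op 11: insert ape -> sets bits 7 8 -> bits=111111111
Op 12: query pig -> checks bit3=1, bit5=1 (all 1) -> maybe
Query results in order: maybe no maybe maybe

Answer: maybe no maybe maybe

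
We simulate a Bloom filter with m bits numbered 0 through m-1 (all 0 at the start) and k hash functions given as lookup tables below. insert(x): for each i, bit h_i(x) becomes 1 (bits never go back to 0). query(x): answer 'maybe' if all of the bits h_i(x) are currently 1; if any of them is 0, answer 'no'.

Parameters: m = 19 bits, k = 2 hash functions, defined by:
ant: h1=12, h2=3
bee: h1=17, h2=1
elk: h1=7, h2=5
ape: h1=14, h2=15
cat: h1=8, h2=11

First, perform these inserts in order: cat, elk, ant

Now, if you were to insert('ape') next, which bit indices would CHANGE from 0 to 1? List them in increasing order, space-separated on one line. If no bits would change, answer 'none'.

Answer: 14 15

Derivation:
Start: bits=0000000000000000000
After insert 'cat': sets bits 8 11 -> bits=0000000010010000000
After insert 'elk': sets bits 5 7 -> bits=0000010110010000000
After insert 'ant': sets bits 3 12 -> bits=0001010110011000000
insert 'ape' would touch bits 14 15; currently bit14=0, bit15=0
Bits that are 0 among those (would change 0->1): 14 15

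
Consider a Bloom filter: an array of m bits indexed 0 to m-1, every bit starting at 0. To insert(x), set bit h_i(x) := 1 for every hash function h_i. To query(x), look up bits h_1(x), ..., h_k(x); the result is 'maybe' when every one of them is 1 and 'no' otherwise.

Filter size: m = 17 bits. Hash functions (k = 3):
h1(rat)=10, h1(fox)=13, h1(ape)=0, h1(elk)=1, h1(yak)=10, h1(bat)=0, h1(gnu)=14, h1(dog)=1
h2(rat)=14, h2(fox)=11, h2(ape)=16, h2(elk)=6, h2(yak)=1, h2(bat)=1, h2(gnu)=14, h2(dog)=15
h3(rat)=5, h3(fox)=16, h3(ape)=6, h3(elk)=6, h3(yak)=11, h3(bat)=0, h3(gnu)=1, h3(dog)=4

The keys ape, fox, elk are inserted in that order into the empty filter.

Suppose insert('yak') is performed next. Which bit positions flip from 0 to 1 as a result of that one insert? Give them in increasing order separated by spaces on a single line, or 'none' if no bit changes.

Answer: 10

Derivation:
Start: bits=00000000000000000
After insert 'ape': sets bits 0 6 16 -> bits=10000010000000001
After insert 'fox': sets bits 11 13 16 -> bits=10000010000101001
After insert 'elk': sets bits 1 6 -> bits=11000010000101001
insert 'yak' would touch bits 1 10 11; currently bit1=1, bit10=0, bit11=1
Bits that are 0 among those (would change 0->1): 10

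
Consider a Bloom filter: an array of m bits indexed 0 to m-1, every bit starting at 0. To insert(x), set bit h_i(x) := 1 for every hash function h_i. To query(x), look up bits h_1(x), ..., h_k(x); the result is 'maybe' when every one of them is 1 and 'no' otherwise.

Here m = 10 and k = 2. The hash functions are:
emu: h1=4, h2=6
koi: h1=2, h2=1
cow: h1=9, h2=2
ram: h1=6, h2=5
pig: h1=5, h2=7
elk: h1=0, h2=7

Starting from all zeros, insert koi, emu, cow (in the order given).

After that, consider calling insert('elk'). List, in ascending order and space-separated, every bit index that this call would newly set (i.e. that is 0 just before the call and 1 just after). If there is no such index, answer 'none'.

Answer: 0 7

Derivation:
Start: bits=0000000000
After insert 'koi': sets bits 1 2 -> bits=0110000000
After insert 'emu': sets bits 4 6 -> bits=0110101000
After insert 'cow': sets bits 2 9 -> bits=0110101001
insert 'elk' would touch bits 0 7; currently bit0=0, bit7=0
Bits that are 0 among those (would change 0->1): 0 7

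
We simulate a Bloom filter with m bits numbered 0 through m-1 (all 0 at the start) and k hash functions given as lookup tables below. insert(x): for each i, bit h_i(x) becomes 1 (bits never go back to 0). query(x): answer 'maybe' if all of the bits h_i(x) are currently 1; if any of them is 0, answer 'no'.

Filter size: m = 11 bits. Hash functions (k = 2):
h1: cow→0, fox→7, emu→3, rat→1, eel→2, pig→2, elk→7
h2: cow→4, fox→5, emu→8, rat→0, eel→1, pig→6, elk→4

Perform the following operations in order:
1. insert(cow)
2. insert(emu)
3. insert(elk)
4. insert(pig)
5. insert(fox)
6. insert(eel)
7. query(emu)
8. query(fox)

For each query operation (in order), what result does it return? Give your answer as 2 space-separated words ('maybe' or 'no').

Answer: maybe maybe

Derivation:
Start: bits=00000000000
Op 1: insert cow -> sets bits 0 4 -> bits=10001000000
Op 2: insert emu -> sets bits 3 8 -> bits=10011000100
Op 3: insert elk -> sets bits 4 7 -> bits=10011001100
Op 4: insert pig -> sets bits 2 6 -> bits=10111011100
Op 5: insert fox -> sets bits 5 7 -> bits=10111111100
Op 6: insert eel -> sets bits 1 2 -> bits=11111111100
Op 7: query emu -> checks bit3=1, bit8=1 (all 1) -> maybe
Op 8: query fox -> checks bit5=1, bit7=1 (all 1) -> maybe
Query results in order: maybe maybe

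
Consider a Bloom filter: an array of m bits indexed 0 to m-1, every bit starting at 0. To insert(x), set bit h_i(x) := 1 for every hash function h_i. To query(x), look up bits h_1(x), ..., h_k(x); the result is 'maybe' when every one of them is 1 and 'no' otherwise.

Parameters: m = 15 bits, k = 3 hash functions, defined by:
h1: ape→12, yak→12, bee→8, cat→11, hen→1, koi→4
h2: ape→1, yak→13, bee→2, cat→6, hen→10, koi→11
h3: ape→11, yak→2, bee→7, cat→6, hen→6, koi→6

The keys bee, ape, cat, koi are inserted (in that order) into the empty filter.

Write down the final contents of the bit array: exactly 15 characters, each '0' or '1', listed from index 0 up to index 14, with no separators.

Answer: 011010111001100

Derivation:
Start: bits=000000000000000
After insert 'bee': sets bits 2 7 8 -> bits=001000011000000
After insert 'ape': sets bits 1 11 12 -> bits=011000011001100
After insert 'cat': sets bits 6 11 -> bits=011000111001100
After insert 'koi': sets bits 4 6 11 -> bits=011010111001100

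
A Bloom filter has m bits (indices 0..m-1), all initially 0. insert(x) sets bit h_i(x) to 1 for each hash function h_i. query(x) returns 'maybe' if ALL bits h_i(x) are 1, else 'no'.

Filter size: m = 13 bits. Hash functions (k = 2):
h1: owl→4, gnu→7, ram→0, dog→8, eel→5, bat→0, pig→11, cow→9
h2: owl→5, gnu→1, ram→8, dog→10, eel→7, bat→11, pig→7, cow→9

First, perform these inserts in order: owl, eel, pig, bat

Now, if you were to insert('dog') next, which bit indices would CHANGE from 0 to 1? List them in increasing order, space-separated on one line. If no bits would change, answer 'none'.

Answer: 8 10

Derivation:
Start: bits=0000000000000
After insert 'owl': sets bits 4 5 -> bits=0000110000000
After insert 'eel': sets bits 5 7 -> bits=0000110100000
After insert 'pig': sets bits 7 11 -> bits=0000110100010
After insert 'bat': sets bits 0 11 -> bits=1000110100010
insert 'dog' would touch bits 8 10; currently bit8=0, bit10=0
Bits that are 0 among those (would change 0->1): 8 10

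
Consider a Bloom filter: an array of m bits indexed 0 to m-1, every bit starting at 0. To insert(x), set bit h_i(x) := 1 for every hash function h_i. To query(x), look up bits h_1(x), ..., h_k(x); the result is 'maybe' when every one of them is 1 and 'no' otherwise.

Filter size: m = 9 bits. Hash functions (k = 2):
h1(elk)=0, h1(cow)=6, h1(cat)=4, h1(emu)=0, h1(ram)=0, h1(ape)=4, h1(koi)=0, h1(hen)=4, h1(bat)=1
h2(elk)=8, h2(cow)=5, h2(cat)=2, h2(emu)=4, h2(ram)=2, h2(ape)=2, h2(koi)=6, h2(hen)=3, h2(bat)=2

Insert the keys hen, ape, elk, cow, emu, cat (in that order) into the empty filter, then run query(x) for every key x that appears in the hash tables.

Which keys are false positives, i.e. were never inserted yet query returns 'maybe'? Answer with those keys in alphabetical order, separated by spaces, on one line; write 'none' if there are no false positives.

Answer: koi ram

Derivation:
Start: bits=000000000
After insert 'hen': sets bits 3 4 -> bits=000110000
After insert 'ape': sets bits 2 4 -> bits=001110000
After insert 'elk': sets bits 0 8 -> bits=101110001
After insert 'cow': sets bits 5 6 -> bits=101111101
After insert 'emu': sets bits 0 4 -> bits=101111101
After insert 'cat': sets bits 2 4 -> bits=101111101
Not inserted: bat koi ram — query each against bits=101111101:
query bat: checks bit1=0, bit2=1 (has a 0) -> no => not a false positive
query koi: checks bit0=1, bit6=1 (all 1) -> maybe => FALSE POSITIVE
query ram: checks bit0=1, bit2=1 (all 1) -> maybe => FALSE POSITIVE
False positives (alphabetical): koi ram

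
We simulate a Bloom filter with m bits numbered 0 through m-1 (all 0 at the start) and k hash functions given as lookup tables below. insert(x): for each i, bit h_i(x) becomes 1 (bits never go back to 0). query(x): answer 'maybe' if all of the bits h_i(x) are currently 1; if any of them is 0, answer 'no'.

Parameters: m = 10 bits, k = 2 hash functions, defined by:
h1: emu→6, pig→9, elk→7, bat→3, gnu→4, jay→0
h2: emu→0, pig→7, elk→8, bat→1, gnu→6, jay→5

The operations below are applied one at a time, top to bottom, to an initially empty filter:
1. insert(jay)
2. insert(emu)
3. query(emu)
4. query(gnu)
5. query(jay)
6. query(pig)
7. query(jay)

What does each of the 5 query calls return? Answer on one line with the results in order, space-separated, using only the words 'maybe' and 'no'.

Start: bits=0000000000
Op 1: insert jay -> sets bits 0 5 -> bits=1000010000
Op 2: insert emu -> sets bits 0 6 -> bits=1000011000
Op 3: query emu -> checks bit0=1, bit6=1 (all 1) -> maybe
Op 4: query gnu -> checks bit4=0, bit6=1 (has a 0) -> no
Op 5: query jay -> checks bit0=1, bit5=1 (all 1) -> maybe
Op 6: query pig -> checks bit7=0, bit9=0 (has a 0) -> no
Op 7: query jay -> checks bit0=1, bit5=1 (all 1) -> maybe
Query results in order: maybe no maybe no maybe

Answer: maybe no maybe no maybe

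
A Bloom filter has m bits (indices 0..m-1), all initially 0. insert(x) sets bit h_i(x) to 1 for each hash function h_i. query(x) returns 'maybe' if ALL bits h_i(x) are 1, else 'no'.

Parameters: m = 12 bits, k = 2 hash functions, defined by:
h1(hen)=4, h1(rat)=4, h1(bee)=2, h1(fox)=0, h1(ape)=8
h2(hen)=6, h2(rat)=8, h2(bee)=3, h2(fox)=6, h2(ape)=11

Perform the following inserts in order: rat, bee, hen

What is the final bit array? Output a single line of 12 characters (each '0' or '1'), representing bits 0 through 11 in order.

Answer: 001110101000

Derivation:
Start: bits=000000000000
After insert 'rat': sets bits 4 8 -> bits=000010001000
After insert 'bee': sets bits 2 3 -> bits=001110001000
After insert 'hen': sets bits 4 6 -> bits=001110101000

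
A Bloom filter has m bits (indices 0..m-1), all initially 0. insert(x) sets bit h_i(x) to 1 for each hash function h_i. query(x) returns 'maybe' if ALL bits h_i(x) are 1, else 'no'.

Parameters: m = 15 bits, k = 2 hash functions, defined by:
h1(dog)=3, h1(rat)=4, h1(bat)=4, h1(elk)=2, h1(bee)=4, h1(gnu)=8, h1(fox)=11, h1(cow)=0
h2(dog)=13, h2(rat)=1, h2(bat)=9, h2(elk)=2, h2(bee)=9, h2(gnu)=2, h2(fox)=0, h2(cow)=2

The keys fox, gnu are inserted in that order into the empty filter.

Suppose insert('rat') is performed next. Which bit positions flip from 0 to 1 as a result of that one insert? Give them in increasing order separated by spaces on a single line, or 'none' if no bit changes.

Answer: 1 4

Derivation:
Start: bits=000000000000000
After insert 'fox': sets bits 0 11 -> bits=100000000001000
After insert 'gnu': sets bits 2 8 -> bits=101000001001000
insert 'rat' would touch bits 1 4; currently bit1=0, bit4=0
Bits that are 0 among those (would change 0->1): 1 4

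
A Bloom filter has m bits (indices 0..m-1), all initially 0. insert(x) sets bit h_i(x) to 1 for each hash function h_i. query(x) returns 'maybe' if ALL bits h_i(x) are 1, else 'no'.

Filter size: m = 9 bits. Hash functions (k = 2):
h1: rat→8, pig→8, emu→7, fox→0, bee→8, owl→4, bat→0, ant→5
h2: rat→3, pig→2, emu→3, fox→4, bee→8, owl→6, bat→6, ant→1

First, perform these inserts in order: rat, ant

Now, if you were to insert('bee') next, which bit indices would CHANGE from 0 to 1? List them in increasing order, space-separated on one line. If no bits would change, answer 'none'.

Answer: none

Derivation:
Start: bits=000000000
After insert 'rat': sets bits 3 8 -> bits=000100001
After insert 'ant': sets bits 1 5 -> bits=010101001
insert 'bee' would touch bits 8; currently bit8=1
Bits that are 0 among those (would change 0->1): none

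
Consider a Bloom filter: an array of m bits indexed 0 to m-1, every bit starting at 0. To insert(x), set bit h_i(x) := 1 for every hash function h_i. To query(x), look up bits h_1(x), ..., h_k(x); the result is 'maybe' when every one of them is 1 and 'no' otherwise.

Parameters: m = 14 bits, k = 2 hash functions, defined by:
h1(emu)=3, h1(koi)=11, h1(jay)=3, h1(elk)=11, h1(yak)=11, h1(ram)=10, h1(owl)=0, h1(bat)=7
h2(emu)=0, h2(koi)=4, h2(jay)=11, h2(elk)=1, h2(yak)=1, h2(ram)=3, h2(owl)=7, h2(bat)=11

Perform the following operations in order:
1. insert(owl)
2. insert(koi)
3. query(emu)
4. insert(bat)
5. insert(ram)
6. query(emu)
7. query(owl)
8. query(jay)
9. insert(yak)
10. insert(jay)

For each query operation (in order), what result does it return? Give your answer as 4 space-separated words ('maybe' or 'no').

Start: bits=00000000000000
Op 1: insert owl -> sets bits 0 7 -> bits=10000001000000
Op 2: insert koi -> sets bits 4 11 -> bits=10001001000100
Op 3: query emu -> checks bit0=1, bit3=0 (has a 0) -> no
Op 4: insert bat -> sets bits 7 11 -> bits=10001001000100
Op 5: insert ram -> sets bits 3 10 -> bits=10011001001100
Op 6: query emu -> checks bit0=1, bit3=1 (all 1) -> maybe
Op 7: query owl -> checks bit0=1, bit7=1 (all 1) -> maybe
Op 8: query jay -> checks bit3=1, bit11=1 (all 1) -> maybe
Op 9: insert yak -> sets bits 1 11 -> bits=11011001001100
Op 10: insert jay -> sets bits 3 11 -> bits=11011001001100
Query results in order: no maybe maybe maybe

Answer: no maybe maybe maybe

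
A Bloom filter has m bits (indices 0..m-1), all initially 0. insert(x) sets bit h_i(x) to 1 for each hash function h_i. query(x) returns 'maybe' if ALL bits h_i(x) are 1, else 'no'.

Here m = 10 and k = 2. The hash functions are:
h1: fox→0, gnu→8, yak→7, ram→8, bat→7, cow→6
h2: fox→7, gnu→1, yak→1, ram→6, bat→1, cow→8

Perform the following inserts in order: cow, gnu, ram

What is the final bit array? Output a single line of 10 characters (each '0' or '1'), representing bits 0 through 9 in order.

Start: bits=0000000000
After insert 'cow': sets bits 6 8 -> bits=0000001010
After insert 'gnu': sets bits 1 8 -> bits=0100001010
After insert 'ram': sets bits 6 8 -> bits=0100001010

Answer: 0100001010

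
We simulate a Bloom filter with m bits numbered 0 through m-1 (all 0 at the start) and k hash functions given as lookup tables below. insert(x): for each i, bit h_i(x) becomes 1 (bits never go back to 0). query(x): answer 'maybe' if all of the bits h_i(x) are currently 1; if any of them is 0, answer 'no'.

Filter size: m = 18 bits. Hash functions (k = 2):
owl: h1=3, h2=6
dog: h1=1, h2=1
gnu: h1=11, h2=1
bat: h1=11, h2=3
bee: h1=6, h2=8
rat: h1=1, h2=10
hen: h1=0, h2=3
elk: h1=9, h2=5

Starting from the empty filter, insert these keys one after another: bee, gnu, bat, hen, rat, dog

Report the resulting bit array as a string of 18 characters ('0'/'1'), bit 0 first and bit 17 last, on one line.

Answer: 110100101011000000

Derivation:
Start: bits=000000000000000000
After insert 'bee': sets bits 6 8 -> bits=000000101000000000
After insert 'gnu': sets bits 1 11 -> bits=010000101001000000
After insert 'bat': sets bits 3 11 -> bits=010100101001000000
After insert 'hen': sets bits 0 3 -> bits=110100101001000000
After insert 'rat': sets bits 1 10 -> bits=110100101011000000
After insert 'dog': sets bits 1 -> bits=110100101011000000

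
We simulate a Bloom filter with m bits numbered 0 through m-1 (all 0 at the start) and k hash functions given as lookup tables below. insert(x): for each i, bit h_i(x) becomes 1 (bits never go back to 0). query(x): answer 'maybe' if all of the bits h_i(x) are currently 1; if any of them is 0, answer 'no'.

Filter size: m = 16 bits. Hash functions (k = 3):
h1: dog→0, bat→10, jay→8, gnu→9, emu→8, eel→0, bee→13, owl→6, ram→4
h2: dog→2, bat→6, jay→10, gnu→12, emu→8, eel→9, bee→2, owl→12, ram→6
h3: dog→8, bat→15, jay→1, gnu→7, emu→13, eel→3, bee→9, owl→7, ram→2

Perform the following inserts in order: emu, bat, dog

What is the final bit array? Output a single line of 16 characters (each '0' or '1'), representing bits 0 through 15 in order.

Start: bits=0000000000000000
After insert 'emu': sets bits 8 13 -> bits=0000000010000100
After insert 'bat': sets bits 6 10 15 -> bits=0000001010100101
After insert 'dog': sets bits 0 2 8 -> bits=1010001010100101

Answer: 1010001010100101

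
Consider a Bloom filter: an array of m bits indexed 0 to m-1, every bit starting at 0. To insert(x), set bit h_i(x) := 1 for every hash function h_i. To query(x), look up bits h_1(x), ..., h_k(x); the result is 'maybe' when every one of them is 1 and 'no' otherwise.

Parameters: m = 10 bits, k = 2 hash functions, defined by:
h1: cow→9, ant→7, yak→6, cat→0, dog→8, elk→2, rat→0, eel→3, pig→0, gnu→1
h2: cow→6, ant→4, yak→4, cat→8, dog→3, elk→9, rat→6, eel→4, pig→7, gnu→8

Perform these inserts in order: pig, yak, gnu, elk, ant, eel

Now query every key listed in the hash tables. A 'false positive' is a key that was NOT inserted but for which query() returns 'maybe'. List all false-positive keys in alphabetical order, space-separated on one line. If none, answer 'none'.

Start: bits=0000000000
After insert 'pig': sets bits 0 7 -> bits=1000000100
After insert 'yak': sets bits 4 6 -> bits=1000101100
After insert 'gnu': sets bits 1 8 -> bits=1100101110
After insert 'elk': sets bits 2 9 -> bits=1110101111
After insert 'ant': sets bits 4 7 -> bits=1110101111
After insert 'eel': sets bits 3 4 -> bits=1111101111
Not inserted: cat cow dog rat — query each against bits=1111101111:
query cat: checks bit0=1, bit8=1 (all 1) -> maybe => FALSE POSITIVE
query cow: checks bit6=1, bit9=1 (all 1) -> maybe => FALSE POSITIVE
query dog: checks bit3=1, bit8=1 (all 1) -> maybe => FALSE POSITIVE
query rat: checks bit0=1, bit6=1 (all 1) -> maybe => FALSE POSITIVE
False positives (alphabetical): cat cow dog rat

Answer: cat cow dog rat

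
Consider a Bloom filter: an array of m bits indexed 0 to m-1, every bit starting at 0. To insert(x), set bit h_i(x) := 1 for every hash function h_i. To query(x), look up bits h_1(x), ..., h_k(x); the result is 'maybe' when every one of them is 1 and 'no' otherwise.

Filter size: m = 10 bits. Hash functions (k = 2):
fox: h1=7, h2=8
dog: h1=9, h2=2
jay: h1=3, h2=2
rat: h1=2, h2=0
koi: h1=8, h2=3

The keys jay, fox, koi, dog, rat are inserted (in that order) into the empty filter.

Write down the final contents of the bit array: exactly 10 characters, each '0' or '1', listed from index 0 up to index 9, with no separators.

Answer: 1011000111

Derivation:
Start: bits=0000000000
After insert 'jay': sets bits 2 3 -> bits=0011000000
After insert 'fox': sets bits 7 8 -> bits=0011000110
After insert 'koi': sets bits 3 8 -> bits=0011000110
After insert 'dog': sets bits 2 9 -> bits=0011000111
After insert 'rat': sets bits 0 2 -> bits=1011000111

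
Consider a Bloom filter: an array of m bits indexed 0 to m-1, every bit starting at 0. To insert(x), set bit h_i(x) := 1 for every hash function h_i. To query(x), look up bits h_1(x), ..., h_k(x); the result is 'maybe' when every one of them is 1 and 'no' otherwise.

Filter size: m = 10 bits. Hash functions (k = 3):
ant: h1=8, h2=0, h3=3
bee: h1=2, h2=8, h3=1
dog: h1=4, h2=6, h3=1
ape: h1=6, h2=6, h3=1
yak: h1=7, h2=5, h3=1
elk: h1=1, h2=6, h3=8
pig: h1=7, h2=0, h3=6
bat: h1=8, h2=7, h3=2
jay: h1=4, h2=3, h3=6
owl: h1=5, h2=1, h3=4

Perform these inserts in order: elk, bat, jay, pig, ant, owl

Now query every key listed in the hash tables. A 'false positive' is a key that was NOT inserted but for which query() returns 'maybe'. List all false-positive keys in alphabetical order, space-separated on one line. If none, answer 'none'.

Answer: ape bee dog yak

Derivation:
Start: bits=0000000000
After insert 'elk': sets bits 1 6 8 -> bits=0100001010
After insert 'bat': sets bits 2 7 8 -> bits=0110001110
After insert 'jay': sets bits 3 4 6 -> bits=0111101110
After insert 'pig': sets bits 0 6 7 -> bits=1111101110
After insert 'ant': sets bits 0 3 8 -> bits=1111101110
After insert 'owl': sets bits 1 4 5 -> bits=1111111110
Not inserted: ape bee dog yak — query each against bits=1111111110:
query ape: checks bit1=1, bit6=1 (all 1) -> maybe => FALSE POSITIVE
query bee: checks bit1=1, bit2=1, bit8=1 (all 1) -> maybe => FALSE POSITIVE
query dog: checks bit1=1, bit4=1, bit6=1 (all 1) -> maybe => FALSE POSITIVE
query yak: checks bit1=1, bit5=1, bit7=1 (all 1) -> maybe => FALSE POSITIVE
False positives (alphabetical): ape bee dog yak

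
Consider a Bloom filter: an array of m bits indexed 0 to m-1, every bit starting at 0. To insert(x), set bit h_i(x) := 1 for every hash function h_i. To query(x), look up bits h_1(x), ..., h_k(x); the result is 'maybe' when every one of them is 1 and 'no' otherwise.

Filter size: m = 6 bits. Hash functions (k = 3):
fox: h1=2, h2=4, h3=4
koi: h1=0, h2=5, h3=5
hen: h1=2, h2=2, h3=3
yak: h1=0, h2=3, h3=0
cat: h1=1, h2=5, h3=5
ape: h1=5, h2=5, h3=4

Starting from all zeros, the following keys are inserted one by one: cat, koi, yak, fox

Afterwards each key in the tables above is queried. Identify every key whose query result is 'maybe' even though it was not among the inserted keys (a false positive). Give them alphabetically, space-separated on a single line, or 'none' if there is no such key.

Answer: ape hen

Derivation:
Start: bits=000000
After insert 'cat': sets bits 1 5 -> bits=010001
After insert 'koi': sets bits 0 5 -> bits=110001
After insert 'yak': sets bits 0 3 -> bits=110101
After insert 'fox': sets bits 2 4 -> bits=111111
Not inserted: ape hen — query each against bits=111111:
query ape: checks bit4=1, bit5=1 (all 1) -> maybe => FALSE POSITIVE
query hen: checks bit2=1, bit3=1 (all 1) -> maybe => FALSE POSITIVE
False positives (alphabetical): ape hen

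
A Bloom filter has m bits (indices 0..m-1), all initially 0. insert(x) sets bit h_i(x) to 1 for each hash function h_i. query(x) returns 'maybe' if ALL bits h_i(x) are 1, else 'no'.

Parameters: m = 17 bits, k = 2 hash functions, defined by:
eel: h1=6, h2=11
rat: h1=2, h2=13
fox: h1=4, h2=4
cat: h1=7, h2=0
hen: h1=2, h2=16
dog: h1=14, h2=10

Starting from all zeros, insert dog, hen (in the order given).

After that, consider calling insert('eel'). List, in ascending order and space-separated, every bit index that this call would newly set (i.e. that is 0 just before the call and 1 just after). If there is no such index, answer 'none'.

Start: bits=00000000000000000
After insert 'dog': sets bits 10 14 -> bits=00000000001000100
After insert 'hen': sets bits 2 16 -> bits=00100000001000101
insert 'eel' would touch bits 6 11; currently bit6=0, bit11=0
Bits that are 0 among those (would change 0->1): 6 11

Answer: 6 11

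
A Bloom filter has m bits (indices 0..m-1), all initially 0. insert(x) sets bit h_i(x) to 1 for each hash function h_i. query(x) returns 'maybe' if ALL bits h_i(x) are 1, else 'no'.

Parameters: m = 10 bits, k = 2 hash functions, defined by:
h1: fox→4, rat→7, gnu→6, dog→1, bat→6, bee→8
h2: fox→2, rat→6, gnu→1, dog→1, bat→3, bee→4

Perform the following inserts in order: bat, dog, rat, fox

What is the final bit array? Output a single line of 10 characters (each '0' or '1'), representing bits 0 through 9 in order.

Start: bits=0000000000
After insert 'bat': sets bits 3 6 -> bits=0001001000
After insert 'dog': sets bits 1 -> bits=0101001000
After insert 'rat': sets bits 6 7 -> bits=0101001100
After insert 'fox': sets bits 2 4 -> bits=0111101100

Answer: 0111101100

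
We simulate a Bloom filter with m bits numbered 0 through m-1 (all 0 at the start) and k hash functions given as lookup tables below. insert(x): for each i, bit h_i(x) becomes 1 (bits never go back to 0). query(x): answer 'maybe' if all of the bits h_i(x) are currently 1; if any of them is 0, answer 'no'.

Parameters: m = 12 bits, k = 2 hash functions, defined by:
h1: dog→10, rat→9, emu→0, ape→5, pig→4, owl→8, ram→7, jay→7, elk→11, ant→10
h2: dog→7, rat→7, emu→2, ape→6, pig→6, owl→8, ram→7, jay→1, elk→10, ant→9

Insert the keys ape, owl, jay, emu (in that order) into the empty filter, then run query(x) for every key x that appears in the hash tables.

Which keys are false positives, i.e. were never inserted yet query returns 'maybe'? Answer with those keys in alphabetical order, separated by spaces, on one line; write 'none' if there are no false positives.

Start: bits=000000000000
After insert 'ape': sets bits 5 6 -> bits=000001100000
After insert 'owl': sets bits 8 -> bits=000001101000
After insert 'jay': sets bits 1 7 -> bits=010001111000
After insert 'emu': sets bits 0 2 -> bits=111001111000
Not inserted: ant dog elk pig ram rat — query each against bits=111001111000:
query ant: checks bit9=0, bit10=0 (has a 0) -> no => not a false positive
query dog: checks bit7=1, bit10=0 (has a 0) -> no => not a false positive
query elk: checks bit10=0, bit11=0 (has a 0) -> no => not a false positive
query pig: checks bit4=0, bit6=1 (has a 0) -> no => not a false positive
query ram: checks bit7=1 (all 1) -> maybe => FALSE POSITIVE
query rat: checks bit7=1, bit9=0 (has a 0) -> no => not a false positive
False positives (alphabetical): ram

Answer: ram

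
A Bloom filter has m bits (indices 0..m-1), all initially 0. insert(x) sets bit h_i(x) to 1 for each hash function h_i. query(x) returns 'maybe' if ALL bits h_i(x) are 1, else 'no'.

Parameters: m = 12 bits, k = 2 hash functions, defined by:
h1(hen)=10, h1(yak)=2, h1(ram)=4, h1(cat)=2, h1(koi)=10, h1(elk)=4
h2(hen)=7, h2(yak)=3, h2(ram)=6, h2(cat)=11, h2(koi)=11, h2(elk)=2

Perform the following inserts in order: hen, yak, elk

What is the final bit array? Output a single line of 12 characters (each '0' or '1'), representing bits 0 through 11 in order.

Answer: 001110010010

Derivation:
Start: bits=000000000000
After insert 'hen': sets bits 7 10 -> bits=000000010010
After insert 'yak': sets bits 2 3 -> bits=001100010010
After insert 'elk': sets bits 2 4 -> bits=001110010010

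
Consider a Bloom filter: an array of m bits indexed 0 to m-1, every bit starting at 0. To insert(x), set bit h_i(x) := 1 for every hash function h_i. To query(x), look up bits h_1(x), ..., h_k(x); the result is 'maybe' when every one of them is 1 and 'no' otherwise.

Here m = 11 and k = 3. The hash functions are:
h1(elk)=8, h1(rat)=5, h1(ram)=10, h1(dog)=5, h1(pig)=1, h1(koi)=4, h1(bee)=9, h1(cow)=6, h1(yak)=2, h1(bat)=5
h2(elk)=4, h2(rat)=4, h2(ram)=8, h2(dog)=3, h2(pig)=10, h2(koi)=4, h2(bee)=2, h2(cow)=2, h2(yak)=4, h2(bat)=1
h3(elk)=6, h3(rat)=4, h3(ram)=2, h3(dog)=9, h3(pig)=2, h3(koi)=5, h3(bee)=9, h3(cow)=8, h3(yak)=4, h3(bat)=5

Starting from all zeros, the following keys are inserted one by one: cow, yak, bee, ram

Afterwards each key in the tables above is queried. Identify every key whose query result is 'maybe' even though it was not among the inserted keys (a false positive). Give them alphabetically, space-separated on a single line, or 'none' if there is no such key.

Answer: elk

Derivation:
Start: bits=00000000000
After insert 'cow': sets bits 2 6 8 -> bits=00100010100
After insert 'yak': sets bits 2 4 -> bits=00101010100
After insert 'bee': sets bits 2 9 -> bits=00101010110
After insert 'ram': sets bits 2 8 10 -> bits=00101010111
Not inserted: bat dog elk koi pig rat — query each against bits=00101010111:
query bat: checks bit1=0, bit5=0 (has a 0) -> no => not a false positive
query dog: checks bit3=0, bit5=0, bit9=1 (has a 0) -> no => not a false positive
query elk: checks bit4=1, bit6=1, bit8=1 (all 1) -> maybe => FALSE POSITIVE
query koi: checks bit4=1, bit5=0 (has a 0) -> no => not a false positive
query pig: checks bit1=0, bit2=1, bit10=1 (has a 0) -> no => not a false positive
query rat: checks bit4=1, bit5=0 (has a 0) -> no => not a false positive
False positives (alphabetical): elk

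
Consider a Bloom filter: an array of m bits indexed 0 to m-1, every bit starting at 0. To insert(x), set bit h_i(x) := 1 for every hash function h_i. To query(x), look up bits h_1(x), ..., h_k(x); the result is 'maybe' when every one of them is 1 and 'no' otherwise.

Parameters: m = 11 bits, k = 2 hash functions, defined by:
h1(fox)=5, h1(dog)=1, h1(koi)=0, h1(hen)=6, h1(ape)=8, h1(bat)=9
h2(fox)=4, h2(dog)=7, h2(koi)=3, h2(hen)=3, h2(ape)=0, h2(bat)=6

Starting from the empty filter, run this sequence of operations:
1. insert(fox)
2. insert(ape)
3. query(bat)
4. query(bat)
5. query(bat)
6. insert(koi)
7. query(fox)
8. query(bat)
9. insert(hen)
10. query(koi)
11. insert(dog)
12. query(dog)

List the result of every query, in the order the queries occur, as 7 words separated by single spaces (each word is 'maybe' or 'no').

Start: bits=00000000000
Op 1: insert fox -> sets bits 4 5 -> bits=00001100000
Op 2: insert ape -> sets bits 0 8 -> bits=10001100100
Op 3: query bat -> checks bit6=0, bit9=0 (has a 0) -> no
Op 4: query bat -> checks bit6=0, bit9=0 (has a 0) -> no
Op 5: query bat -> checks bit6=0, bit9=0 (has a 0) -> no
Op 6: insert koi -> sets bits 0 3 -> bits=10011100100
Op 7: query fox -> checks bit4=1, bit5=1 (all 1) -> maybe
Op 8: query bat -> checks bit6=0, bit9=0 (has a 0) -> no
Op 9: insert hen -> sets bits 3 6 -> bits=10011110100
Op 10: query koi -> checks bit0=1, bit3=1 (all 1) -> maybe
Op 11: insert dog -> sets bits 1 7 -> bits=11011111100
Op 12: query dog -> checks bit1=1, bit7=1 (all 1) -> maybe
Query results in order: no no no maybe no maybe maybe

Answer: no no no maybe no maybe maybe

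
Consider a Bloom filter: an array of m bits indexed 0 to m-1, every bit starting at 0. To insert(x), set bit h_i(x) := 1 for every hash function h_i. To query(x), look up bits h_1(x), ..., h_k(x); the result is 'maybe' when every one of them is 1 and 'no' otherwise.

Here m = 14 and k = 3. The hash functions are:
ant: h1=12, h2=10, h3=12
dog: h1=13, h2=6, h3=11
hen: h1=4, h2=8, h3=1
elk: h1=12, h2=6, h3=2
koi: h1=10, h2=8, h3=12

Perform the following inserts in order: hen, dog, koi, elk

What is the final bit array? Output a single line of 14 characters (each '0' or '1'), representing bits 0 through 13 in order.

Start: bits=00000000000000
After insert 'hen': sets bits 1 4 8 -> bits=01001000100000
After insert 'dog': sets bits 6 11 13 -> bits=01001010100101
After insert 'koi': sets bits 8 10 12 -> bits=01001010101111
After insert 'elk': sets bits 2 6 12 -> bits=01101010101111

Answer: 01101010101111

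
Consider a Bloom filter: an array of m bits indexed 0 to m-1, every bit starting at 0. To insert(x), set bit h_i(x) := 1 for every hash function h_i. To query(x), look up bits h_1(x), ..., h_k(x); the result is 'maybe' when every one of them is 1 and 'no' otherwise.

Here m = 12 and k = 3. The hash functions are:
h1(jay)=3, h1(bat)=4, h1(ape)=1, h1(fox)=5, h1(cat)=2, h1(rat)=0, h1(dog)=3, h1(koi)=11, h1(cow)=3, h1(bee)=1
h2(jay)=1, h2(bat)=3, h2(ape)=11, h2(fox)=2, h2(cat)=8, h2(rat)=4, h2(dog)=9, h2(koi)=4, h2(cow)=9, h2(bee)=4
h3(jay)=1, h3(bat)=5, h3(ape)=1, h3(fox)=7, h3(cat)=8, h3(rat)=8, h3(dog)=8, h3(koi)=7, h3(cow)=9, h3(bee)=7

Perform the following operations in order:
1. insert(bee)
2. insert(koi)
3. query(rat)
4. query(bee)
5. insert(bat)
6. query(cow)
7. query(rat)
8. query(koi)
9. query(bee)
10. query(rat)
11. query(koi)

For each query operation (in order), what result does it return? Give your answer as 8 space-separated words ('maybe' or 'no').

Start: bits=000000000000
Op 1: insert bee -> sets bits 1 4 7 -> bits=010010010000
Op 2: insert koi -> sets bits 4 7 11 -> bits=010010010001
Op 3: query rat -> checks bit0=0, bit4=1, bit8=0 (has a 0) -> no
Op 4: query bee -> checks bit1=1, bit4=1, bit7=1 (all 1) -> maybe
Op 5: insert bat -> sets bits 3 4 5 -> bits=010111010001
Op 6: query cow -> checks bit3=1, bit9=0 (has a 0) -> no
Op 7: query rat -> checks bit0=0, bit4=1, bit8=0 (has a 0) -> no
Op 8: query koi -> checks bit4=1, bit7=1, bit11=1 (all 1) -> maybe
Op 9: query bee -> checks bit1=1, bit4=1, bit7=1 (all 1) -> maybe
Op 10: query rat -> checks bit0=0, bit4=1, bit8=0 (has a 0) -> no
Op 11: query koi -> checks bit4=1, bit7=1, bit11=1 (all 1) -> maybe
Query results in order: no maybe no no maybe maybe no maybe

Answer: no maybe no no maybe maybe no maybe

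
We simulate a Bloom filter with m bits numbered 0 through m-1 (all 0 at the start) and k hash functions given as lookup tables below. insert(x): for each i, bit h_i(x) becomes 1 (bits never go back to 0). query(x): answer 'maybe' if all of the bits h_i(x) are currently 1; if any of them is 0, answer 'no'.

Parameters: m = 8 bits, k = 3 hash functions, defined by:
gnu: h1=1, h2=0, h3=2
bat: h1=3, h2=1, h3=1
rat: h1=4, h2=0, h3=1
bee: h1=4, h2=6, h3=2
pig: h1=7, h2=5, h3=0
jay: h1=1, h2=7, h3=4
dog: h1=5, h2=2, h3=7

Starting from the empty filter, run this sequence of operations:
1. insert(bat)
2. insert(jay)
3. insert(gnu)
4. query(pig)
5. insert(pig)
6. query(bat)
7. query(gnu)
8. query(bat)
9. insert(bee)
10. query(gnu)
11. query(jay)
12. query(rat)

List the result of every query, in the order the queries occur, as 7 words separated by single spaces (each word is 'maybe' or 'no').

Answer: no maybe maybe maybe maybe maybe maybe

Derivation:
Start: bits=00000000
Op 1: insert bat -> sets bits 1 3 -> bits=01010000
Op 2: insert jay -> sets bits 1 4 7 -> bits=01011001
Op 3: insert gnu -> sets bits 0 1 2 -> bits=11111001
Op 4: query pig -> checks bit0=1, bit5=0, bit7=1 (has a 0) -> no
Op 5: insert pig -> sets bits 0 5 7 -> bits=11111101
Op 6: query bat -> checks bit1=1, bit3=1 (all 1) -> maybe
Op 7: query gnu -> checks bit0=1, bit1=1, bit2=1 (all 1) -> maybe
Op 8: query bat -> checks bit1=1, bit3=1 (all 1) -> maybe
Op 9: insert bee -> sets bits 2 4 6 -> bits=11111111
Op 10: query gnu -> checks bit0=1, bit1=1, bit2=1 (all 1) -> maybe
Op 11: query jay -> checks bit1=1, bit4=1, bit7=1 (all 1) -> maybe
Op 12: query rat -> checks bit0=1, bit1=1, bit4=1 (all 1) -> maybe
Query results in order: no maybe maybe maybe maybe maybe maybe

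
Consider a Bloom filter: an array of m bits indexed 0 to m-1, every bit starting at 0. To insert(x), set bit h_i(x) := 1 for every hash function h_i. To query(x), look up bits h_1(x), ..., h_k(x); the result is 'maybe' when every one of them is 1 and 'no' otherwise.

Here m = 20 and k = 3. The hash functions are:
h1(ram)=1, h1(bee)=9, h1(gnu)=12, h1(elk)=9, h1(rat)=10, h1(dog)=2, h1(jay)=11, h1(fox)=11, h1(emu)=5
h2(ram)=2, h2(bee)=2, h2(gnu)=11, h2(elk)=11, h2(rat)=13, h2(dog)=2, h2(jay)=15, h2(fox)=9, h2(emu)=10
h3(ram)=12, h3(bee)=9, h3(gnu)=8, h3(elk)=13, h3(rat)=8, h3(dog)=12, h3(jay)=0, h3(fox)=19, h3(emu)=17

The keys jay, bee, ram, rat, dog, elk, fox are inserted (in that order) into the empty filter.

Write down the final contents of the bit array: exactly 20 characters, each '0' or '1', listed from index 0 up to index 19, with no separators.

Answer: 11100000111111010001

Derivation:
Start: bits=00000000000000000000
After insert 'jay': sets bits 0 11 15 -> bits=10000000000100010000
After insert 'bee': sets bits 2 9 -> bits=10100000010100010000
After insert 'ram': sets bits 1 2 12 -> bits=11100000010110010000
After insert 'rat': sets bits 8 10 13 -> bits=11100000111111010000
After insert 'dog': sets bits 2 12 -> bits=11100000111111010000
After insert 'elk': sets bits 9 11 13 -> bits=11100000111111010000
After insert 'fox': sets bits 9 11 19 -> bits=11100000111111010001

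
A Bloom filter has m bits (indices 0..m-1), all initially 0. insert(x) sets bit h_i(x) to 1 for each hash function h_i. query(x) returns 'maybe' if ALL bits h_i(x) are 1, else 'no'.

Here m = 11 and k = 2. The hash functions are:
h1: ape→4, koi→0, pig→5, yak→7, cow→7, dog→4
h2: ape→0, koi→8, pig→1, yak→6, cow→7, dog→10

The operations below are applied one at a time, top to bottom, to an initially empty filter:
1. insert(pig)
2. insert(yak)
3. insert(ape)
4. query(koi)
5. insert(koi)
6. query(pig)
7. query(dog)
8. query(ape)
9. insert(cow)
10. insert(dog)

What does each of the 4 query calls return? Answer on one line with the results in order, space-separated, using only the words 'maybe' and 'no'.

Start: bits=00000000000
Op 1: insert pig -> sets bits 1 5 -> bits=01000100000
Op 2: insert yak -> sets bits 6 7 -> bits=01000111000
Op 3: insert ape -> sets bits 0 4 -> bits=11001111000
Op 4: query koi -> checks bit0=1, bit8=0 (has a 0) -> no
Op 5: insert koi -> sets bits 0 8 -> bits=11001111100
Op 6: query pig -> checks bit1=1, bit5=1 (all 1) -> maybe
Op 7: query dog -> checks bit4=1, bit10=0 (has a 0) -> no
Op 8: query ape -> checks bit0=1, bit4=1 (all 1) -> maybe
Op 9: insert cow -> sets bits 7 -> bits=11001111100
Op 10: insert dog -> sets bits 4 10 -> bits=11001111101
Query results in order: no maybe no maybe

Answer: no maybe no maybe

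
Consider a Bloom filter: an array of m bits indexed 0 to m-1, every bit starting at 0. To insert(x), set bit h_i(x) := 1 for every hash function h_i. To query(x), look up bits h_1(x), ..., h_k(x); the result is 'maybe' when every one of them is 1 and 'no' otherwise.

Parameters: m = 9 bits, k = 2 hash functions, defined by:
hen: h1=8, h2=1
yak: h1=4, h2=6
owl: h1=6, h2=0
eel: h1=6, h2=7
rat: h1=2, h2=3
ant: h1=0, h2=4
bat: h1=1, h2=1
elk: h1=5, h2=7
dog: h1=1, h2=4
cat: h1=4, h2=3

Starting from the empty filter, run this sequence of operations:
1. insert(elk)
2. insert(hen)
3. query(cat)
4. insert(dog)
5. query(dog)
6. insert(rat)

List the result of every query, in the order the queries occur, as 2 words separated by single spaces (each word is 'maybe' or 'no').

Answer: no maybe

Derivation:
Start: bits=000000000
Op 1: insert elk -> sets bits 5 7 -> bits=000001010
Op 2: insert hen -> sets bits 1 8 -> bits=010001011
Op 3: query cat -> checks bit3=0, bit4=0 (has a 0) -> no
Op 4: insert dog -> sets bits 1 4 -> bits=010011011
Op 5: query dog -> checks bit1=1, bit4=1 (all 1) -> maybe
Op 6: insert rat -> sets bits 2 3 -> bits=011111011
Query results in order: no maybe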